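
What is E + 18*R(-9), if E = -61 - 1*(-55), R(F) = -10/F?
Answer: 14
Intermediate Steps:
E = -6 (E = -61 + 55 = -6)
E + 18*R(-9) = -6 + 18*(-10/(-9)) = -6 + 18*(-10*(-1/9)) = -6 + 18*(10/9) = -6 + 20 = 14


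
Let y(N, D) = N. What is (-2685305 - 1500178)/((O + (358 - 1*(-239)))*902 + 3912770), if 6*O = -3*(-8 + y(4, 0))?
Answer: -1395161/1484356 ≈ -0.93991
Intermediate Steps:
O = 2 (O = (-3*(-8 + 4))/6 = (-3*(-4))/6 = (⅙)*12 = 2)
(-2685305 - 1500178)/((O + (358 - 1*(-239)))*902 + 3912770) = (-2685305 - 1500178)/((2 + (358 - 1*(-239)))*902 + 3912770) = -4185483/((2 + (358 + 239))*902 + 3912770) = -4185483/((2 + 597)*902 + 3912770) = -4185483/(599*902 + 3912770) = -4185483/(540298 + 3912770) = -4185483/4453068 = -4185483*1/4453068 = -1395161/1484356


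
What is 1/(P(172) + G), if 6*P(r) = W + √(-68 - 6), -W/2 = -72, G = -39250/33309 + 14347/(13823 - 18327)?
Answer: 441955440114075576/8724611722053735745 - 3751186893899616*I*√74/8724611722053735745 ≈ 0.050656 - 0.0036986*I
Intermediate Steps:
G = -654666223/150023736 (G = -39250*1/33309 + 14347/(-4504) = -39250/33309 + 14347*(-1/4504) = -39250/33309 - 14347/4504 = -654666223/150023736 ≈ -4.3638)
W = 144 (W = -2*(-72) = 144)
P(r) = 24 + I*√74/6 (P(r) = (144 + √(-68 - 6))/6 = (144 + √(-74))/6 = (144 + I*√74)/6 = 24 + I*√74/6)
1/(P(172) + G) = 1/((24 + I*√74/6) - 654666223/150023736) = 1/(2945903441/150023736 + I*√74/6)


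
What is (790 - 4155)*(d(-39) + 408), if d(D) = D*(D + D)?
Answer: -11609250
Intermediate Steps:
d(D) = 2*D² (d(D) = D*(2*D) = 2*D²)
(790 - 4155)*(d(-39) + 408) = (790 - 4155)*(2*(-39)² + 408) = -3365*(2*1521 + 408) = -3365*(3042 + 408) = -3365*3450 = -11609250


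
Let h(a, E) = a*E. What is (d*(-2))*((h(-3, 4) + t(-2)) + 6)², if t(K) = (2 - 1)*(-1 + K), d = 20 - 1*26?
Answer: 972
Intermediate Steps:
h(a, E) = E*a
d = -6 (d = 20 - 26 = -6)
t(K) = -1 + K (t(K) = 1*(-1 + K) = -1 + K)
(d*(-2))*((h(-3, 4) + t(-2)) + 6)² = (-6*(-2))*((4*(-3) + (-1 - 2)) + 6)² = 12*((-12 - 3) + 6)² = 12*(-15 + 6)² = 12*(-9)² = 12*81 = 972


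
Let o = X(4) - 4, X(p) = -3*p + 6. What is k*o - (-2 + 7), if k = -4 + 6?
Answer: -25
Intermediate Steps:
X(p) = 6 - 3*p
k = 2
o = -10 (o = (6 - 3*4) - 4 = (6 - 12) - 4 = -6 - 4 = -10)
k*o - (-2 + 7) = 2*(-10) - (-2 + 7) = -20 - 1*5 = -20 - 5 = -25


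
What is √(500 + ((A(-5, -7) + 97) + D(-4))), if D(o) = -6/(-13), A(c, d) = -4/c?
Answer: √2527655/65 ≈ 24.459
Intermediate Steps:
D(o) = 6/13 (D(o) = -6*(-1/13) = 6/13)
√(500 + ((A(-5, -7) + 97) + D(-4))) = √(500 + ((-4/(-5) + 97) + 6/13)) = √(500 + ((-4*(-⅕) + 97) + 6/13)) = √(500 + ((⅘ + 97) + 6/13)) = √(500 + (489/5 + 6/13)) = √(500 + 6387/65) = √(38887/65) = √2527655/65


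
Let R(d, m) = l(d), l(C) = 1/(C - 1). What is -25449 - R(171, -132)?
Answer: -4326331/170 ≈ -25449.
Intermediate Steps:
l(C) = 1/(-1 + C)
R(d, m) = 1/(-1 + d)
-25449 - R(171, -132) = -25449 - 1/(-1 + 171) = -25449 - 1/170 = -4326331/170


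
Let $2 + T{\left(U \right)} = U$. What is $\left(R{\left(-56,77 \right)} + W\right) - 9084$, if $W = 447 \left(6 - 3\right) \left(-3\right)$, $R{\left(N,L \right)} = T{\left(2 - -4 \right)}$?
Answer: $-13103$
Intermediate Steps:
$T{\left(U \right)} = -2 + U$
$R{\left(N,L \right)} = 4$ ($R{\left(N,L \right)} = -2 + \left(2 - -4\right) = -2 + \left(2 + 4\right) = -2 + 6 = 4$)
$W = -4023$ ($W = 447 \cdot 3 \left(-3\right) = 447 \left(-9\right) = -4023$)
$\left(R{\left(-56,77 \right)} + W\right) - 9084 = \left(4 - 4023\right) - 9084 = -4019 - 9084 = -13103$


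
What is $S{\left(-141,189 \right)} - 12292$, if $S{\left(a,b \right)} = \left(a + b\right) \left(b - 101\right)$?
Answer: $-8068$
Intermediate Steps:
$S{\left(a,b \right)} = \left(-101 + b\right) \left(a + b\right)$ ($S{\left(a,b \right)} = \left(a + b\right) \left(-101 + b\right) = \left(-101 + b\right) \left(a + b\right)$)
$S{\left(-141,189 \right)} - 12292 = \left(189^{2} - -14241 - 19089 - 26649\right) - 12292 = \left(35721 + 14241 - 19089 - 26649\right) - 12292 = 4224 - 12292 = -8068$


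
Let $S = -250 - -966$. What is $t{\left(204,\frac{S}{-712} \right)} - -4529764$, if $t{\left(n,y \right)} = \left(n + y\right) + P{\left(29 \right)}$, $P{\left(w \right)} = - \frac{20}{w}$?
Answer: $\frac{23383686065}{5162} \approx 4.53 \cdot 10^{6}$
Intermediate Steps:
$S = 716$ ($S = -250 + 966 = 716$)
$t{\left(n,y \right)} = - \frac{20}{29} + n + y$ ($t{\left(n,y \right)} = \left(n + y\right) - \frac{20}{29} = - \frac{20}{29} + n + y$)
$t{\left(204,\frac{S}{-712} \right)} - -4529764 = \left(- \frac{20}{29} + 204 + \frac{716}{-712}\right) - -4529764 = \left(- \frac{20}{29} + 204 + 716 \left(- \frac{1}{712}\right)\right) + 4529764 = \left(- \frac{20}{29} + 204 - \frac{179}{178}\right) + 4529764 = \frac{1044297}{5162} + 4529764 = \frac{23383686065}{5162}$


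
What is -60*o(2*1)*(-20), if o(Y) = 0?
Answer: 0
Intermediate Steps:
-60*o(2*1)*(-20) = -60*0*(-20) = 0*(-20) = 0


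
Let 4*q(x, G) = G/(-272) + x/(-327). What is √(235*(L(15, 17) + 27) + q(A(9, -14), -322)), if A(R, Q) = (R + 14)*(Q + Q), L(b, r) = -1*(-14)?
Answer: √19057264972098/44472 ≈ 98.162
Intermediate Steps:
L(b, r) = 14
A(R, Q) = 2*Q*(14 + R) (A(R, Q) = (14 + R)*(2*Q) = 2*Q*(14 + R))
q(x, G) = -G/1088 - x/1308 (q(x, G) = (G/(-272) + x/(-327))/4 = (G*(-1/272) + x*(-1/327))/4 = (-G/272 - x/327)/4 = -G/1088 - x/1308)
√(235*(L(15, 17) + 27) + q(A(9, -14), -322)) = √(235*(14 + 27) + (-1/1088*(-322) - (-14)*(14 + 9)/654)) = √(235*41 + (161/544 - (-14)*23/654)) = √(9635 + (161/544 - 1/1308*(-644))) = √(9635 + (161/544 + 161/327)) = √(9635 + 140231/177888) = √(1714091111/177888) = √19057264972098/44472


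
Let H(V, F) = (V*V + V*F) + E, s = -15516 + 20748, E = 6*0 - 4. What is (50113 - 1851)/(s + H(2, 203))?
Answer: 24131/2819 ≈ 8.5601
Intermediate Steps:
E = -4 (E = 0 - 4 = -4)
s = 5232
H(V, F) = -4 + V² + F*V (H(V, F) = (V*V + V*F) - 4 = (V² + F*V) - 4 = -4 + V² + F*V)
(50113 - 1851)/(s + H(2, 203)) = (50113 - 1851)/(5232 + (-4 + 2² + 203*2)) = 48262/(5232 + (-4 + 4 + 406)) = 48262/(5232 + 406) = 48262/5638 = 48262*(1/5638) = 24131/2819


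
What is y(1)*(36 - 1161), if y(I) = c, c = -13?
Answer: 14625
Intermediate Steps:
y(I) = -13
y(1)*(36 - 1161) = -13*(36 - 1161) = -13*(-1125) = 14625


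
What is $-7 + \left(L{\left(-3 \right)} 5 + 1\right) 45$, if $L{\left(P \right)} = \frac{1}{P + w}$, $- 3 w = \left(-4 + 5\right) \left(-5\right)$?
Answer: $- \frac{523}{4} \approx -130.75$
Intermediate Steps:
$w = \frac{5}{3}$ ($w = - \frac{\left(-4 + 5\right) \left(-5\right)}{3} = - \frac{1 \left(-5\right)}{3} = \left(- \frac{1}{3}\right) \left(-5\right) = \frac{5}{3} \approx 1.6667$)
$L{\left(P \right)} = \frac{1}{\frac{5}{3} + P}$ ($L{\left(P \right)} = \frac{1}{P + \frac{5}{3}} = \frac{1}{\frac{5}{3} + P}$)
$-7 + \left(L{\left(-3 \right)} 5 + 1\right) 45 = -7 + \left(\frac{3}{5 + 3 \left(-3\right)} 5 + 1\right) 45 = -7 + \left(\frac{3}{5 - 9} \cdot 5 + 1\right) 45 = -7 + \left(\frac{3}{-4} \cdot 5 + 1\right) 45 = -7 + \left(3 \left(- \frac{1}{4}\right) 5 + 1\right) 45 = -7 + \left(\left(- \frac{3}{4}\right) 5 + 1\right) 45 = -7 + \left(- \frac{15}{4} + 1\right) 45 = -7 - \frac{495}{4} = - \frac{523}{4}$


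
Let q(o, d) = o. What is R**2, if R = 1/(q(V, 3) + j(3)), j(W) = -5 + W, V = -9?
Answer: 1/121 ≈ 0.0082645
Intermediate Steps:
R = -1/11 (R = 1/(-9 + (-5 + 3)) = 1/(-9 - 2) = 1/(-11) = -1/11 ≈ -0.090909)
R**2 = (-1/11)**2 = 1/121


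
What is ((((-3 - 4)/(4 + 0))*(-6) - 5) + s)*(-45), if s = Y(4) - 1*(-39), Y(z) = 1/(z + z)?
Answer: -16065/8 ≈ -2008.1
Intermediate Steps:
Y(z) = 1/(2*z)
s = 313/8 (s = (½)/4 - 1*(-39) = (½)*(¼) + 39 = ⅛ + 39 = 313/8 ≈ 39.125)
((((-3 - 4)/(4 + 0))*(-6) - 5) + s)*(-45) = ((((-3 - 4)/(4 + 0))*(-6) - 5) + 313/8)*(-45) = ((-7/4*(-6) - 5) + 313/8)*(-45) = ((21/2 - 5) + 313/8)*(-45) = (11/2 + 313/8)*(-45) = (357/8)*(-45) = -16065/8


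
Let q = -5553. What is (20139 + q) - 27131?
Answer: -12545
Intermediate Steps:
(20139 + q) - 27131 = (20139 - 5553) - 27131 = 14586 - 27131 = -12545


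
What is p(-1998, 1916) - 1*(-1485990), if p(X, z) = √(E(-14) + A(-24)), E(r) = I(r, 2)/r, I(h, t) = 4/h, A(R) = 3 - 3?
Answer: 10401931/7 ≈ 1.4860e+6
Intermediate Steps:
A(R) = 0
E(r) = 4/r² (E(r) = (4/r)/r = 4/r²)
p(X, z) = ⅐ (p(X, z) = √(4/(-14)² + 0) = √(4*(1/196) + 0) = √(1/49 + 0) = √(1/49) = ⅐)
p(-1998, 1916) - 1*(-1485990) = ⅐ - 1*(-1485990) = ⅐ + 1485990 = 10401931/7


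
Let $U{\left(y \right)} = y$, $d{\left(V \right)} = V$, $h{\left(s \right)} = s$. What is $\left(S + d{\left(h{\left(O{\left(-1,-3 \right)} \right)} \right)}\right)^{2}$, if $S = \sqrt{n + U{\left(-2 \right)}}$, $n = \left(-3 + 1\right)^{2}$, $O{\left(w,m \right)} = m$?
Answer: $\left(3 - \sqrt{2}\right)^{2} \approx 2.5147$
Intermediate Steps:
$n = 4$ ($n = \left(-2\right)^{2} = 4$)
$S = \sqrt{2}$ ($S = \sqrt{4 - 2} = \sqrt{2} \approx 1.4142$)
$\left(S + d{\left(h{\left(O{\left(-1,-3 \right)} \right)} \right)}\right)^{2} = \left(\sqrt{2} - 3\right)^{2} = \left(-3 + \sqrt{2}\right)^{2}$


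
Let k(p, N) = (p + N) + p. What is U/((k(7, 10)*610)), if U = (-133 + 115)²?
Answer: 27/1220 ≈ 0.022131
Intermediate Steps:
U = 324 (U = (-18)² = 324)
k(p, N) = N + 2*p (k(p, N) = (N + p) + p = N + 2*p)
U/((k(7, 10)*610)) = 324/(((10 + 2*7)*610)) = 324/(((10 + 14)*610)) = 324/((24*610)) = 324/14640 = 324*(1/14640) = 27/1220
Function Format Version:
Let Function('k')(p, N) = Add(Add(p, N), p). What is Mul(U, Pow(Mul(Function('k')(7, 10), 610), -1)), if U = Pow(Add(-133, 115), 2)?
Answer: Rational(27, 1220) ≈ 0.022131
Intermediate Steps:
U = 324 (U = Pow(-18, 2) = 324)
Function('k')(p, N) = Add(N, Mul(2, p)) (Function('k')(p, N) = Add(Add(N, p), p) = Add(N, Mul(2, p)))
Mul(U, Pow(Mul(Function('k')(7, 10), 610), -1)) = Mul(324, Pow(Mul(Add(10, Mul(2, 7)), 610), -1)) = Mul(324, Pow(Mul(Add(10, 14), 610), -1)) = Mul(324, Pow(Mul(24, 610), -1)) = Mul(324, Pow(14640, -1)) = Mul(324, Rational(1, 14640)) = Rational(27, 1220)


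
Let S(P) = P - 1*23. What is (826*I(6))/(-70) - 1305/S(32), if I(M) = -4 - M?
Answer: -27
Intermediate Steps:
S(P) = -23 + P (S(P) = P - 23 = -23 + P)
(826*I(6))/(-70) - 1305/S(32) = (826*(-4 - 1*6))/(-70) - 1305/(-23 + 32) = (826*(-4 - 6))*(-1/70) - 1305/9 = (826*(-10))*(-1/70) - 1305*1/9 = -8260*(-1/70) - 145 = 118 - 145 = -27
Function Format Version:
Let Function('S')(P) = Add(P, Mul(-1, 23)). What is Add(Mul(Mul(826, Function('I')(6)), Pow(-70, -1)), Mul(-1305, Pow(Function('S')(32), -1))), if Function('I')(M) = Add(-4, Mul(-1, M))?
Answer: -27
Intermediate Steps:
Function('S')(P) = Add(-23, P) (Function('S')(P) = Add(P, -23) = Add(-23, P))
Add(Mul(Mul(826, Function('I')(6)), Pow(-70, -1)), Mul(-1305, Pow(Function('S')(32), -1))) = Add(Mul(Mul(826, Add(-4, Mul(-1, 6))), Pow(-70, -1)), Mul(-1305, Pow(Add(-23, 32), -1))) = Add(Mul(Mul(826, Add(-4, -6)), Rational(-1, 70)), Mul(-1305, Pow(9, -1))) = Add(Mul(Mul(826, -10), Rational(-1, 70)), Mul(-1305, Rational(1, 9))) = Add(Mul(-8260, Rational(-1, 70)), -145) = Add(118, -145) = -27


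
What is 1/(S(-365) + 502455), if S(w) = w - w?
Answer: 1/502455 ≈ 1.9902e-6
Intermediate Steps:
S(w) = 0
1/(S(-365) + 502455) = 1/(0 + 502455) = 1/502455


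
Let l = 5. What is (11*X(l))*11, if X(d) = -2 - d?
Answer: -847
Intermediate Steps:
(11*X(l))*11 = (11*(-2 - 1*5))*11 = (11*(-2 - 5))*11 = (11*(-7))*11 = -77*11 = -847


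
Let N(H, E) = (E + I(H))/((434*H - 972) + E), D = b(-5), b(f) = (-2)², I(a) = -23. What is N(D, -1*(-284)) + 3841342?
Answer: 4025726677/1048 ≈ 3.8413e+6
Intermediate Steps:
b(f) = 4
D = 4
N(H, E) = (-23 + E)/(-972 + E + 434*H) (N(H, E) = (E - 23)/((434*H - 972) + E) = (-23 + E)/((-972 + 434*H) + E) = (-23 + E)/(-972 + E + 434*H))
N(D, -1*(-284)) + 3841342 = (-23 - 1*(-284))/(-972 - 1*(-284) + 434*4) + 3841342 = (-23 + 284)/(-972 + 284 + 1736) + 3841342 = 261/1048 + 3841342 = 4025726677/1048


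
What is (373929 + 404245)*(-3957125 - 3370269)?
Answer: -5701987498556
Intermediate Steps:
(373929 + 404245)*(-3957125 - 3370269) = 778174*(-7327394) = -5701987498556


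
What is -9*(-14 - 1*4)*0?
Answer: 0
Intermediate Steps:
-9*(-14 - 1*4)*0 = -9*(-14 - 4)*0 = -9*(-18)*0 = 162*0 = 0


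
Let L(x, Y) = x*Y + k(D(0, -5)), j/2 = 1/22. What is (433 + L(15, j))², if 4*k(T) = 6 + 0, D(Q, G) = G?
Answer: 91948921/484 ≈ 1.8998e+5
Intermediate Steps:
k(T) = 3/2 (k(T) = (6 + 0)/4 = (¼)*6 = 3/2)
j = 1/11 (j = 2/22 = 2*(1/22) = 1/11 ≈ 0.090909)
L(x, Y) = 3/2 + Y*x (L(x, Y) = x*Y + 3/2 = Y*x + 3/2 = 3/2 + Y*x)
(433 + L(15, j))² = (433 + (3/2 + (1/11)*15))² = (433 + (3/2 + 15/11))² = (433 + 63/22)² = (9589/22)² = 91948921/484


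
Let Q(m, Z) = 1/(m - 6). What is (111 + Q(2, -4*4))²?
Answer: 196249/16 ≈ 12266.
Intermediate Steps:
Q(m, Z) = 1/(-6 + m)
(111 + Q(2, -4*4))² = (111 + 1/(-6 + 2))² = (111 + 1/(-4))² = (111 - ¼)² = (443/4)² = 196249/16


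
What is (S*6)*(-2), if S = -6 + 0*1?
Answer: 72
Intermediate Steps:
S = -6 (S = -6 + 0 = -6)
(S*6)*(-2) = -6*6*(-2) = -36*(-2) = 72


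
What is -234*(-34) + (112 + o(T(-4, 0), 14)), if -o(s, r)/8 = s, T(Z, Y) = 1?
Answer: 8060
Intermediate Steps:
o(s, r) = -8*s
-234*(-34) + (112 + o(T(-4, 0), 14)) = -234*(-34) + (112 - 8*1) = 7956 + (112 - 8) = 7956 + 104 = 8060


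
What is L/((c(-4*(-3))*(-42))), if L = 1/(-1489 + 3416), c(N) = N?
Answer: -1/971208 ≈ -1.0296e-6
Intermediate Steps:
L = 1/1927 ≈ 0.00051894
L/((c(-4*(-3))*(-42))) = 1/(1927*((-4*(-3)*(-42)))) = 1/(1927*((12*(-42)))) = (1/1927)/(-504) = (1/1927)*(-1/504) = -1/971208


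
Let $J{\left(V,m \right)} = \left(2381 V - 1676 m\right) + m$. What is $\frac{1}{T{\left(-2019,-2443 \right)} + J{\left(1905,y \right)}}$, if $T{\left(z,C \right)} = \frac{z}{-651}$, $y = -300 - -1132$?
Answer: $\frac{217}{681859158} \approx 3.1825 \cdot 10^{-7}$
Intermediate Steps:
$y = 832$ ($y = -300 + 1132 = 832$)
$J{\left(V,m \right)} = - 1675 m + 2381 V$ ($J{\left(V,m \right)} = \left(- 1676 m + 2381 V\right) + m = - 1675 m + 2381 V$)
$T{\left(z,C \right)} = - \frac{z}{651}$ ($T{\left(z,C \right)} = z \left(- \frac{1}{651}\right) = - \frac{z}{651}$)
$\frac{1}{T{\left(-2019,-2443 \right)} + J{\left(1905,y \right)}} = \frac{1}{\left(- \frac{1}{651}\right) \left(-2019\right) + \left(\left(-1675\right) 832 + 2381 \cdot 1905\right)} = \frac{1}{\frac{673}{217} + \left(-1393600 + 4535805\right)} = \frac{1}{\frac{673}{217} + 3142205} = \frac{1}{\frac{681859158}{217}} = \frac{217}{681859158}$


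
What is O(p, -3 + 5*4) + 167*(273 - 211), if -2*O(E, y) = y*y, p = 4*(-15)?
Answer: 20419/2 ≈ 10210.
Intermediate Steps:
p = -60
O(E, y) = -y²/2 (O(E, y) = -y*y/2 = -y²/2)
O(p, -3 + 5*4) + 167*(273 - 211) = -(-3 + 5*4)²/2 + 167*(273 - 211) = -(-3 + 20)²/2 + 167*62 = -½*17² + 10354 = -½*289 + 10354 = -289/2 + 10354 = 20419/2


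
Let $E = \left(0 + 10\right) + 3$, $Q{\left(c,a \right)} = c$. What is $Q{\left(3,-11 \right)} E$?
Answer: $39$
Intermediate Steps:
$E = 13$ ($E = 10 + 3 = 13$)
$Q{\left(3,-11 \right)} E = 3 \cdot 13 = 39$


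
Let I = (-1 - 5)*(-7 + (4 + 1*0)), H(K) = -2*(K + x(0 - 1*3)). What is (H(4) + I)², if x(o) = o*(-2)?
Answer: 4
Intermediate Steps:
x(o) = -2*o
H(K) = -12 - 2*K (H(K) = -2*(K - 2*(0 - 1*3)) = -2*(K - 2*(0 - 3)) = -2*(K - 2*(-3)) = -2*(K + 6) = -2*(6 + K) = -12 - 2*K)
I = 18 (I = -6*(-7 + (4 + 0)) = -6*(-7 + 4) = -6*(-3) = 18)
(H(4) + I)² = ((-12 - 2*4) + 18)² = ((-12 - 8) + 18)² = (-20 + 18)² = (-2)² = 4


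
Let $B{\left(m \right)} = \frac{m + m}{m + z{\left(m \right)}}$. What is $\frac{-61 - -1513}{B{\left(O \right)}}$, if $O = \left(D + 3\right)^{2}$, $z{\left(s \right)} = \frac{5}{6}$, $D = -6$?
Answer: $\frac{7139}{9} \approx 793.22$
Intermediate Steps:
$z{\left(s \right)} = \frac{5}{6}$ ($z{\left(s \right)} = 5 \cdot \frac{1}{6} = \frac{5}{6}$)
$O = 9$ ($O = \left(-6 + 3\right)^{2} = \left(-3\right)^{2} = 9$)
$B{\left(m \right)} = \frac{2 m}{\frac{5}{6} + m}$ ($B{\left(m \right)} = \frac{m + m}{m + \frac{5}{6}} = \frac{2 m}{\frac{5}{6} + m}$)
$\frac{-61 - -1513}{B{\left(O \right)}} = \frac{-61 - -1513}{12 \cdot 9 \frac{1}{5 + 6 \cdot 9}} = \frac{-61 + 1513}{12 \cdot 9 \frac{1}{5 + 54}} = \frac{1452}{12 \cdot 9 \cdot \frac{1}{59}} = \frac{1452}{\frac{108}{59}} = 1452 \cdot \frac{59}{108} = \frac{7139}{9}$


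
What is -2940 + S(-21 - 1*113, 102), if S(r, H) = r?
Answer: -3074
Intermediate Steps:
-2940 + S(-21 - 1*113, 102) = -2940 + (-21 - 1*113) = -2940 + (-21 - 113) = -2940 - 134 = -3074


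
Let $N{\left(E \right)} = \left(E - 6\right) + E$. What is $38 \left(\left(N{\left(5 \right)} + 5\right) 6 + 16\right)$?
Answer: $2660$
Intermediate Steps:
$N{\left(E \right)} = -6 + 2 E$ ($N{\left(E \right)} = \left(E - 6\right) + E = \left(-6 + E\right) + E = -6 + 2 E$)
$38 \left(\left(N{\left(5 \right)} + 5\right) 6 + 16\right) = 38 \left(\left(\left(-6 + 2 \cdot 5\right) + 5\right) 6 + 16\right) = 38 \left(\left(\left(-6 + 10\right) + 5\right) 6 + 16\right) = 38 \left(\left(4 + 5\right) 6 + 16\right) = 38 \left(9 \cdot 6 + 16\right) = 38 \left(54 + 16\right) = 38 \cdot 70 = 2660$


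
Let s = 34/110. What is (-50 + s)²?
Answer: 7469289/3025 ≈ 2469.2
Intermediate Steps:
s = 17/55 (s = 34*(1/110) = 17/55 ≈ 0.30909)
(-50 + s)² = (-50 + 17/55)² = (-2733/55)² = 7469289/3025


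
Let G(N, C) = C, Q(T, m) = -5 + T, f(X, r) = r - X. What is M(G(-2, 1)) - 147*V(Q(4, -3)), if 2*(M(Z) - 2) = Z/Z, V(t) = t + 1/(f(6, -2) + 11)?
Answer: 201/2 ≈ 100.50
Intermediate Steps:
V(t) = ⅓ + t (V(t) = t + 1/((-2 - 1*6) + 11) = t + 1/((-2 - 6) + 11) = t + 1/(-8 + 11) = t + 1/3 = t + ⅓ = ⅓ + t)
M(Z) = 5/2 (M(Z) = 2 + (Z/Z)/2 = 2 + (½)*1 = 2 + ½ = 5/2)
M(G(-2, 1)) - 147*V(Q(4, -3)) = 5/2 - 147*(⅓ + (-5 + 4)) = 5/2 - 147*(⅓ - 1) = 5/2 - 147*(-⅔) = 5/2 + 98 = 201/2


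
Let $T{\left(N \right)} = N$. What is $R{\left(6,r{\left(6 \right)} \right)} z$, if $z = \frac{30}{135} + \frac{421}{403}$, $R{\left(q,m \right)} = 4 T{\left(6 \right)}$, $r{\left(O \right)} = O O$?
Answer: $\frac{36760}{1209} \approx 30.405$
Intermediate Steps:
$r{\left(O \right)} = O^{2}$
$R{\left(q,m \right)} = 24$ ($R{\left(q,m \right)} = 4 \cdot 6 = 24$)
$z = \frac{4595}{3627}$ ($z = 30 \cdot \frac{1}{135} + 421 \cdot \frac{1}{403} = \frac{2}{9} + \frac{421}{403} = \frac{4595}{3627} \approx 1.2669$)
$R{\left(6,r{\left(6 \right)} \right)} z = 24 \cdot \frac{4595}{3627} = \frac{36760}{1209}$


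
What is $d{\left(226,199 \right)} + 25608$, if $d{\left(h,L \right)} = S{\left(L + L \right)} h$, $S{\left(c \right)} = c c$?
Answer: $35824912$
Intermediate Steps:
$S{\left(c \right)} = c^{2}$
$d{\left(h,L \right)} = 4 h L^{2}$ ($d{\left(h,L \right)} = \left(L + L\right)^{2} h = \left(2 L\right)^{2} h = 4 L^{2} h = 4 h L^{2}$)
$d{\left(226,199 \right)} + 25608 = 4 \cdot 226 \cdot 199^{2} + 25608 = 4 \cdot 226 \cdot 39601 + 25608 = 35799304 + 25608 = 35824912$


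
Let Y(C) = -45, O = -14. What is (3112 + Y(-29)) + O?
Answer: 3053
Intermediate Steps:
(3112 + Y(-29)) + O = (3112 - 45) - 14 = 3067 - 14 = 3053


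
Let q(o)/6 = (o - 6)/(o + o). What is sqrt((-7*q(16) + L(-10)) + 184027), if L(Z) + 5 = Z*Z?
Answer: sqrt(2945742)/4 ≈ 429.08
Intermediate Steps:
L(Z) = -5 + Z**2 (L(Z) = -5 + Z*Z = -5 + Z**2)
q(o) = 3*(-6 + o)/o (q(o) = 6*((o - 6)/(o + o)) = 6*((-6 + o)/((2*o))) = 6*((-6 + o)*(1/(2*o))) = 6*((-6 + o)/(2*o)) = 3*(-6 + o)/o)
sqrt((-7*q(16) + L(-10)) + 184027) = sqrt((-7*(3 - 18/16) + (-5 + (-10)**2)) + 184027) = sqrt((-7*(3 - 18*1/16) + (-5 + 100)) + 184027) = sqrt((-7*(3 - 9/8) + 95) + 184027) = sqrt((-7*15/8 + 95) + 184027) = sqrt((-105/8 + 95) + 184027) = sqrt(655/8 + 184027) = sqrt(1472871/8) = sqrt(2945742)/4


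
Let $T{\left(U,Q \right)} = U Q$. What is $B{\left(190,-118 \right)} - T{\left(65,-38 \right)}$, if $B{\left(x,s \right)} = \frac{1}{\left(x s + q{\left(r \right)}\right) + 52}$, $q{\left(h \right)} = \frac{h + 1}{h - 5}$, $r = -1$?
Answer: $\frac{55248959}{22368} \approx 2470.0$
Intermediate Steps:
$q{\left(h \right)} = \frac{1 + h}{-5 + h}$
$T{\left(U,Q \right)} = Q U$
$B{\left(x,s \right)} = \frac{1}{52 + s x}$ ($B{\left(x,s \right)} = \frac{1}{\left(x s + \frac{1 - 1}{-5 - 1}\right) + 52} = \frac{1}{\left(s x + \frac{1}{-6} \cdot 0\right) + 52} = \frac{1}{\left(s x - 0\right) + 52} = \frac{1}{\left(s x + 0\right) + 52} = \frac{1}{s x + 52} = \frac{1}{52 + s x}$)
$B{\left(190,-118 \right)} - T{\left(65,-38 \right)} = \frac{1}{52 - 22420} - \left(-38\right) 65 = \frac{1}{52 - 22420} - -2470 = \frac{1}{-22368} + 2470 = - \frac{1}{22368} + 2470 = \frac{55248959}{22368}$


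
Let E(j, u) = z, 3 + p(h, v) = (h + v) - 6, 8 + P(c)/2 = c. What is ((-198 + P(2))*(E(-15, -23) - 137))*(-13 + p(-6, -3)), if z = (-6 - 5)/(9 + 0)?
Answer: -2699480/3 ≈ -8.9983e+5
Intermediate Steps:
P(c) = -16 + 2*c
p(h, v) = -9 + h + v (p(h, v) = -3 + ((h + v) - 6) = -3 + (-6 + h + v) = -9 + h + v)
z = -11/9 ≈ -1.2222
E(j, u) = -11/9
((-198 + P(2))*(E(-15, -23) - 137))*(-13 + p(-6, -3)) = ((-198 + (-16 + 2*2))*(-11/9 - 137))*(-13 + (-9 - 6 - 3)) = ((-198 + (-16 + 4))*(-1244/9))*(-13 - 18) = ((-198 - 12)*(-1244/9))*(-31) = -210*(-1244/9)*(-31) = (87080/3)*(-31) = -2699480/3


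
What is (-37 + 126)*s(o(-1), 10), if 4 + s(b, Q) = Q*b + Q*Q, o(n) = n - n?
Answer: 8544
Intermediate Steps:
o(n) = 0
s(b, Q) = -4 + Q**2 + Q*b (s(b, Q) = -4 + (Q*b + Q*Q) = -4 + (Q*b + Q**2) = -4 + (Q**2 + Q*b) = -4 + Q**2 + Q*b)
(-37 + 126)*s(o(-1), 10) = (-37 + 126)*(-4 + 10**2 + 10*0) = 89*(-4 + 100 + 0) = 89*96 = 8544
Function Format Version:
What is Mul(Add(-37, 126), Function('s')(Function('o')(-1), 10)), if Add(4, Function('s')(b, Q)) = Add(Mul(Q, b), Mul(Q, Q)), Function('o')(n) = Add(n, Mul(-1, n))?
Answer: 8544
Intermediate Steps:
Function('o')(n) = 0
Function('s')(b, Q) = Add(-4, Pow(Q, 2), Mul(Q, b)) (Function('s')(b, Q) = Add(-4, Add(Mul(Q, b), Mul(Q, Q))) = Add(-4, Add(Mul(Q, b), Pow(Q, 2))) = Add(-4, Add(Pow(Q, 2), Mul(Q, b))) = Add(-4, Pow(Q, 2), Mul(Q, b)))
Mul(Add(-37, 126), Function('s')(Function('o')(-1), 10)) = Mul(Add(-37, 126), Add(-4, Pow(10, 2), Mul(10, 0))) = Mul(89, Add(-4, 100, 0)) = Mul(89, 96) = 8544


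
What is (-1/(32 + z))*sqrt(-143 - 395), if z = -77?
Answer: I*sqrt(538)/45 ≈ 0.51544*I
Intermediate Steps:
(-1/(32 + z))*sqrt(-143 - 395) = (-1/(32 - 77))*sqrt(-143 - 395) = (-1/(-45))*sqrt(-538) = (-1*(-1/45))*(I*sqrt(538)) = (I*sqrt(538))/45 = I*sqrt(538)/45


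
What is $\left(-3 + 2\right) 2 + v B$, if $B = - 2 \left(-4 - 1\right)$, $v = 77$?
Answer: $768$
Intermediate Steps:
$B = 10$ ($B = \left(-2\right) \left(-5\right) = 10$)
$\left(-3 + 2\right) 2 + v B = \left(-3 + 2\right) 2 + 77 \cdot 10 = \left(-1\right) 2 + 770 = -2 + 770 = 768$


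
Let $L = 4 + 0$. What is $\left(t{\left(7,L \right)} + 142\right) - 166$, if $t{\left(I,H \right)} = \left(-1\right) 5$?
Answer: $-29$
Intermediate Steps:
$L = 4$
$t{\left(I,H \right)} = -5$
$\left(t{\left(7,L \right)} + 142\right) - 166 = \left(-5 + 142\right) - 166 = 137 - 166 = -29$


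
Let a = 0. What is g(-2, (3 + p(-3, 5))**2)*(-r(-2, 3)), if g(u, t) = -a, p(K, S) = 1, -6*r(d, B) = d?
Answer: 0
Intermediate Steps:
r(d, B) = -d/6
g(u, t) = 0 (g(u, t) = -1*0 = 0)
g(-2, (3 + p(-3, 5))**2)*(-r(-2, 3)) = 0*(-(-1)*(-2)/6) = 0*(-1*1/3) = 0*(-1/3) = 0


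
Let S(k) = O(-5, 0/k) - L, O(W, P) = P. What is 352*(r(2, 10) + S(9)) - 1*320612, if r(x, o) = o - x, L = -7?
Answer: -315332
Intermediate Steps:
S(k) = 7 (S(k) = 0/k - 1*(-7) = 0 + 7 = 7)
352*(r(2, 10) + S(9)) - 1*320612 = 352*((10 - 1*2) + 7) - 1*320612 = 352*((10 - 2) + 7) - 320612 = 352*(8 + 7) - 320612 = 352*15 - 320612 = 5280 - 320612 = -315332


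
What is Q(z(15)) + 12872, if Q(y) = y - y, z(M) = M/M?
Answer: 12872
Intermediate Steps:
z(M) = 1
Q(y) = 0
Q(z(15)) + 12872 = 0 + 12872 = 12872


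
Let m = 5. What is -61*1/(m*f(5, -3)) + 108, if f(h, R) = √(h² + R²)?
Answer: 108 - 61*√34/170 ≈ 105.91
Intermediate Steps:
f(h, R) = √(R² + h²)
-61*1/(m*f(5, -3)) + 108 = -61*1/(5*√((-3)² + 5²)) + 108 = -61*1/(5*√(9 + 25)) + 108 = -61*√34/170 + 108 = 108 - 61*√34/170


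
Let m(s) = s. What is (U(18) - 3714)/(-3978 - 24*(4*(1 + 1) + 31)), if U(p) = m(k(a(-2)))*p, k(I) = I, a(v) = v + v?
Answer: 631/819 ≈ 0.77045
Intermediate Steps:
a(v) = 2*v
U(p) = -4*p (U(p) = (2*(-2))*p = -4*p)
(U(18) - 3714)/(-3978 - 24*(4*(1 + 1) + 31)) = (-4*18 - 3714)/(-3978 - 24*(4*(1 + 1) + 31)) = (-72 - 3714)/(-3978 - 24*(4*2 + 31)) = -3786/(-3978 - 24*(8 + 31)) = -3786/(-3978 - 24*39) = -3786/(-3978 - 936) = -3786/(-4914) = -3786*(-1/4914) = 631/819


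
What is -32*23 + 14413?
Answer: 13677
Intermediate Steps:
-32*23 + 14413 = -736 + 14413 = 13677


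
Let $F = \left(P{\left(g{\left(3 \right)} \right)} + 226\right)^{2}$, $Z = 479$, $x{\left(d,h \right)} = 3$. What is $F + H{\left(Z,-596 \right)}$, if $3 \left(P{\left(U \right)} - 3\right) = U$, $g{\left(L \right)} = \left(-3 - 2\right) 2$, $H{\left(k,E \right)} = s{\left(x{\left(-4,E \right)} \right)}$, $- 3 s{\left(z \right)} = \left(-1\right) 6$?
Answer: $\frac{458347}{9} \approx 50927.0$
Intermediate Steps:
$s{\left(z \right)} = 2$ ($s{\left(z \right)} = - \frac{\left(-1\right) 6}{3} = \left(- \frac{1}{3}\right) \left(-6\right) = 2$)
$H{\left(k,E \right)} = 2$
$g{\left(L \right)} = -10$ ($g{\left(L \right)} = \left(-5\right) 2 = -10$)
$P{\left(U \right)} = 3 + \frac{U}{3}$
$F = \frac{458329}{9}$ ($F = \left(\left(3 + \frac{1}{3} \left(-10\right)\right) + 226\right)^{2} = \left(\left(3 - \frac{10}{3}\right) + 226\right)^{2} = \left(- \frac{1}{3} + 226\right)^{2} = \left(\frac{677}{3}\right)^{2} = \frac{458329}{9} \approx 50925.0$)
$F + H{\left(Z,-596 \right)} = \frac{458329}{9} + 2 = \frac{458347}{9}$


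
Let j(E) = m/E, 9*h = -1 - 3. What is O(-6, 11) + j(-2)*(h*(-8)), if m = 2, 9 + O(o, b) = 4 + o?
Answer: -131/9 ≈ -14.556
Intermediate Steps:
O(o, b) = -5 + o (O(o, b) = -9 + (4 + o) = -5 + o)
h = -4/9 (h = (-1 - 3)/9 = (⅑)*(-4) = -4/9 ≈ -0.44444)
j(E) = 2/E
O(-6, 11) + j(-2)*(h*(-8)) = (-5 - 6) + (2/(-2))*(-4/9*(-8)) = -11 + (2*(-½))*(32/9) = -11 - 1*32/9 = -11 - 32/9 = -131/9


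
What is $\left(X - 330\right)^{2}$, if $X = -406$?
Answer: $541696$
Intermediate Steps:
$\left(X - 330\right)^{2} = \left(-406 - 330\right)^{2} = \left(-736\right)^{2} = 541696$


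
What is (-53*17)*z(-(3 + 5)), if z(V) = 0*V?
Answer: 0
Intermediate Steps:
z(V) = 0
(-53*17)*z(-(3 + 5)) = -53*17*0 = -901*0 = 0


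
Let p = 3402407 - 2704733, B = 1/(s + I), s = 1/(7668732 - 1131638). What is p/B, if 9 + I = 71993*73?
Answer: 11984492847132884277/3268547 ≈ 3.6666e+12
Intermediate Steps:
I = 5255480 (I = -9 + 71993*73 = -9 + 5255489 = 5255480)
s = 1/6537094 ≈ 1.5297e-7
B = 6537094/34355566775121 (B = 1/(1/6537094 + 5255480) = 1/(34355566775121/6537094) = 6537094/34355566775121 ≈ 1.9028e-7)
p = 697674
p/B = 697674/(6537094/34355566775121) = 697674*(34355566775121/6537094) = 11984492847132884277/3268547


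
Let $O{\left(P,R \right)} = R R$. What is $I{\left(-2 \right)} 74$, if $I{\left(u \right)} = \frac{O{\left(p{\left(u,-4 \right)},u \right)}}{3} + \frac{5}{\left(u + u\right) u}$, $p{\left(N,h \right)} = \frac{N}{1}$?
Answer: $\frac{1739}{12} \approx 144.92$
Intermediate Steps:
$p{\left(N,h \right)} = N$ ($p{\left(N,h \right)} = N 1 = N$)
$O{\left(P,R \right)} = R^{2}$
$I{\left(u \right)} = \frac{u^{2}}{3} + \frac{5}{2 u^{2}}$ ($I{\left(u \right)} = \frac{u^{2}}{3} + \frac{5}{\left(u + u\right) u} = u^{2} \cdot \frac{1}{3} + \frac{5}{2 u u} = \frac{u^{2}}{3} + \frac{5}{2 u^{2}}$)
$I{\left(-2 \right)} 74 = \frac{15 + 2 \left(-2\right)^{4}}{6 \cdot 4} \cdot 74 = \frac{1}{6} \cdot \frac{1}{4} \left(15 + 2 \cdot 16\right) 74 = \frac{1}{6} \cdot \frac{1}{4} \left(15 + 32\right) 74 = \frac{1}{6} \cdot \frac{1}{4} \cdot 47 \cdot 74 = \frac{47}{24} \cdot 74 = \frac{1739}{12}$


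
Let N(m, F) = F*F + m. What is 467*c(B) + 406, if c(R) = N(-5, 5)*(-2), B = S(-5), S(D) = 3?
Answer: -18274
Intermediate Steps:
N(m, F) = m + F**2 (N(m, F) = F**2 + m = m + F**2)
B = 3
c(R) = -40 (c(R) = (-5 + 5**2)*(-2) = (-5 + 25)*(-2) = 20*(-2) = -40)
467*c(B) + 406 = 467*(-40) + 406 = -18680 + 406 = -18274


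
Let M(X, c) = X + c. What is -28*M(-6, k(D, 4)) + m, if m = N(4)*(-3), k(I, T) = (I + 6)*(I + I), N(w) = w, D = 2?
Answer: -740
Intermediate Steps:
k(I, T) = 2*I*(6 + I) (k(I, T) = (6 + I)*(2*I) = 2*I*(6 + I))
m = -12 (m = 4*(-3) = -12)
-28*M(-6, k(D, 4)) + m = -28*(-6 + 2*2*(6 + 2)) - 12 = -28*(-6 + 2*2*8) - 12 = -28*(-6 + 32) - 12 = -28*26 - 12 = -728 - 12 = -740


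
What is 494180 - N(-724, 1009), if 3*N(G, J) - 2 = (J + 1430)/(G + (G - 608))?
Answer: 3048100567/6168 ≈ 4.9418e+5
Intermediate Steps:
N(G, J) = 2/3 + (1430 + J)/(3*(-608 + 2*G)) (N(G, J) = 2/3 + ((J + 1430)/(G + (G - 608)))/3 = 2/3 + ((1430 + J)/(G + (-608 + G)))/3 = 2/3 + ((1430 + J)/(-608 + 2*G))/3 = 2/3 + (1430 + J)/(3*(-608 + 2*G)))
494180 - N(-724, 1009) = 494180 - (214 + 1009 + 4*(-724))/(6*(-304 - 724)) = 494180 - (214 + 1009 - 2896)/(6*(-1028)) = 494180 - (-1)*(-1673)/(6*1028) = 494180 - 1*1673/6168 = 494180 - 1673/6168 = 3048100567/6168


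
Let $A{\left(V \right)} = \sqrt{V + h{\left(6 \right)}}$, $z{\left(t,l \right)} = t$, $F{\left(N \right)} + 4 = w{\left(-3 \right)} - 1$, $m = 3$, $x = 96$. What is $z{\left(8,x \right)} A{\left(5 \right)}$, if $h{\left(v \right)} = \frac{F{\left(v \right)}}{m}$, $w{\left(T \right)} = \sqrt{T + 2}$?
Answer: $\frac{8 \sqrt{30 + 3 i}}{3} \approx 14.624 + 0.72939 i$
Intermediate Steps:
$w{\left(T \right)} = \sqrt{2 + T}$
$F{\left(N \right)} = -5 + i$ ($F{\left(N \right)} = -4 - \left(1 - \sqrt{2 - 3}\right) = -4 - \left(1 - \sqrt{-1}\right) = -4 - \left(1 - i\right) = -5 + i$)
$h{\left(v \right)} = - \frac{5}{3} + \frac{i}{3}$ ($h{\left(v \right)} = \frac{-5 + i}{3} = \left(-5 + i\right) \frac{1}{3} = - \frac{5}{3} + \frac{i}{3}$)
$A{\left(V \right)} = \sqrt{- \frac{5}{3} + V + \frac{i}{3}}$ ($A{\left(V \right)} = \sqrt{V - \left(\frac{5}{3} - \frac{i}{3}\right)} = \sqrt{- \frac{5}{3} + V + \frac{i}{3}}$)
$z{\left(8,x \right)} A{\left(5 \right)} = 8 \frac{\sqrt{-15 + 3 i + 9 \cdot 5}}{3} = 8 \frac{\sqrt{-15 + 3 i + 45}}{3} = 8 \frac{\sqrt{30 + 3 i}}{3} = \frac{8 \sqrt{30 + 3 i}}{3}$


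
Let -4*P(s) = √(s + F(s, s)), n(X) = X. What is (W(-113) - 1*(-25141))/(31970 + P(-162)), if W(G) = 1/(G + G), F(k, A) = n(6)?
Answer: 363298448100/461980571207 + 5681865*I*√39/461980571207 ≈ 0.78639 + 7.6807e-5*I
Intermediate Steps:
F(k, A) = 6
P(s) = -√(6 + s)/4 (P(s) = -√(s + 6)/4 = -√(6 + s)/4)
W(G) = 1/(2*G)
(W(-113) - 1*(-25141))/(31970 + P(-162)) = ((½)/(-113) - 1*(-25141))/(31970 - √(6 - 162)/4) = ((½)*(-1/113) + 25141)/(31970 - I*√39/2) = (-1/226 + 25141)/(31970 - I*√39/2) = 5681865/(226*(31970 - I*√39/2))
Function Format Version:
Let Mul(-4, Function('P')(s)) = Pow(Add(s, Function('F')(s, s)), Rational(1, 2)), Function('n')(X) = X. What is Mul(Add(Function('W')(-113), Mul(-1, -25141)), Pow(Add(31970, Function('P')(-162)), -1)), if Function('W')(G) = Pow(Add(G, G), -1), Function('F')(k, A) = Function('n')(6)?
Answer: Add(Rational(363298448100, 461980571207), Mul(Rational(5681865, 461980571207), I, Pow(39, Rational(1, 2)))) ≈ Add(0.78639, Mul(7.6807e-5, I))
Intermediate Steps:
Function('F')(k, A) = 6
Function('P')(s) = Mul(Rational(-1, 4), Pow(Add(6, s), Rational(1, 2))) (Function('P')(s) = Mul(Rational(-1, 4), Pow(Add(s, 6), Rational(1, 2))) = Mul(Rational(-1, 4), Pow(Add(6, s), Rational(1, 2))))
Function('W')(G) = Mul(Rational(1, 2), Pow(G, -1)) (Function('W')(G) = Pow(Mul(2, G), -1) = Mul(Rational(1, 2), Pow(G, -1)))
Mul(Add(Function('W')(-113), Mul(-1, -25141)), Pow(Add(31970, Function('P')(-162)), -1)) = Mul(Add(Mul(Rational(1, 2), Pow(-113, -1)), Mul(-1, -25141)), Pow(Add(31970, Mul(Rational(-1, 4), Pow(Add(6, -162), Rational(1, 2)))), -1)) = Mul(Add(Mul(Rational(1, 2), Rational(-1, 113)), 25141), Pow(Add(31970, Mul(Rational(-1, 4), Pow(-156, Rational(1, 2)))), -1)) = Mul(Add(Rational(-1, 226), 25141), Pow(Add(31970, Mul(Rational(-1, 4), Mul(2, I, Pow(39, Rational(1, 2))))), -1)) = Mul(Rational(5681865, 226), Pow(Add(31970, Mul(Rational(-1, 2), I, Pow(39, Rational(1, 2)))), -1))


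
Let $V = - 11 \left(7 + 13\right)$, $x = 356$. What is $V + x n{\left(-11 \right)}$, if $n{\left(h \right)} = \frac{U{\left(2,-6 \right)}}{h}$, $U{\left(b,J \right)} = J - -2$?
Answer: $- \frac{996}{11} \approx -90.545$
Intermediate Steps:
$U{\left(b,J \right)} = 2 + J$ ($U{\left(b,J \right)} = J + 2 = 2 + J$)
$V = -220$ ($V = \left(-11\right) 20 = -220$)
$n{\left(h \right)} = - \frac{4}{h}$ ($n{\left(h \right)} = \frac{2 - 6}{h} = - \frac{4}{h}$)
$V + x n{\left(-11 \right)} = -220 + 356 \left(- \frac{4}{-11}\right) = -220 + 356 \left(\left(-4\right) \left(- \frac{1}{11}\right)\right) = -220 + 356 \cdot \frac{4}{11} = -220 + \frac{1424}{11} = - \frac{996}{11}$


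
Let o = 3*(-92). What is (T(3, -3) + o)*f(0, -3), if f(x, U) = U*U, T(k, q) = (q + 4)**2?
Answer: -2475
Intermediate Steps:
T(k, q) = (4 + q)**2
f(x, U) = U**2
o = -276
(T(3, -3) + o)*f(0, -3) = ((4 - 3)**2 - 276)*(-3)**2 = (1**2 - 276)*9 = (1 - 276)*9 = -275*9 = -2475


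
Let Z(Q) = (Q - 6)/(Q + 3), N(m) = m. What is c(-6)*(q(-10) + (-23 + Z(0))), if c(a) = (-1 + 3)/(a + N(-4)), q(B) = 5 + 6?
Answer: 14/5 ≈ 2.8000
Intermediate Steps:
q(B) = 11
Z(Q) = (-6 + Q)/(3 + Q)
c(a) = 2/(-4 + a) (c(a) = (-1 + 3)/(a - 4) = 2/(-4 + a))
c(-6)*(q(-10) + (-23 + Z(0))) = (2/(-4 - 6))*(11 + (-23 + (-6 + 0)/(3 + 0))) = (2/(-10))*(11 + (-23 - 6/3)) = (2*(-⅒))*(11 + (-23 + (⅓)*(-6))) = -(11 + (-23 - 2))/5 = -(11 - 25)/5 = -⅕*(-14) = 14/5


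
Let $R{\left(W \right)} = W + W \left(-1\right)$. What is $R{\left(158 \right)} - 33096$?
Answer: $-33096$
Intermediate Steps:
$R{\left(W \right)} = 0$ ($R{\left(W \right)} = W - W = 0$)
$R{\left(158 \right)} - 33096 = 0 - 33096 = -33096$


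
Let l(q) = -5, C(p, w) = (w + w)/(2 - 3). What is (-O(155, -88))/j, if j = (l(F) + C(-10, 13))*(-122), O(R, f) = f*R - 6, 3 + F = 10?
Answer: 6823/1891 ≈ 3.6081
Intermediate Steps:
C(p, w) = -2*w (C(p, w) = (2*w)/(-1) = (2*w)*(-1) = -2*w)
F = 7 (F = -3 + 10 = 7)
O(R, f) = -6 + R*f (O(R, f) = R*f - 6 = -6 + R*f)
j = 3782 (j = (-5 - 2*13)*(-122) = (-5 - 26)*(-122) = -31*(-122) = 3782)
(-O(155, -88))/j = -(-6 + 155*(-88))/3782 = -(-6 - 13640)*(1/3782) = -1*(-13646)*(1/3782) = 13646*(1/3782) = 6823/1891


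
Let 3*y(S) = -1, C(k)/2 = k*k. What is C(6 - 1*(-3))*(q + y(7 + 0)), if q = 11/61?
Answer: -1512/61 ≈ -24.787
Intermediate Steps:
C(k) = 2*k² (C(k) = 2*(k*k) = 2*k²)
q = 11/61 (q = 11*(1/61) = 11/61 ≈ 0.18033)
y(S) = -⅓ (y(S) = (⅓)*(-1) = -⅓)
C(6 - 1*(-3))*(q + y(7 + 0)) = (2*(6 - 1*(-3))²)*(11/61 - ⅓) = (2*(6 + 3)²)*(-28/183) = (2*9²)*(-28/183) = (2*81)*(-28/183) = 162*(-28/183) = -1512/61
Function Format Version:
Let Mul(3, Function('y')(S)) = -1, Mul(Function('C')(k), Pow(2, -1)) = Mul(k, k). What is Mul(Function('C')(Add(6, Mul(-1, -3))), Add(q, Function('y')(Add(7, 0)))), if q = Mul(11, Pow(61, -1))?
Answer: Rational(-1512, 61) ≈ -24.787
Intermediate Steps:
Function('C')(k) = Mul(2, Pow(k, 2)) (Function('C')(k) = Mul(2, Mul(k, k)) = Mul(2, Pow(k, 2)))
q = Rational(11, 61) (q = Mul(11, Rational(1, 61)) = Rational(11, 61) ≈ 0.18033)
Function('y')(S) = Rational(-1, 3) (Function('y')(S) = Mul(Rational(1, 3), -1) = Rational(-1, 3))
Mul(Function('C')(Add(6, Mul(-1, -3))), Add(q, Function('y')(Add(7, 0)))) = Mul(Mul(2, Pow(Add(6, Mul(-1, -3)), 2)), Add(Rational(11, 61), Rational(-1, 3))) = Mul(Mul(2, Pow(Add(6, 3), 2)), Rational(-28, 183)) = Mul(Mul(2, Pow(9, 2)), Rational(-28, 183)) = Mul(Mul(2, 81), Rational(-28, 183)) = Mul(162, Rational(-28, 183)) = Rational(-1512, 61)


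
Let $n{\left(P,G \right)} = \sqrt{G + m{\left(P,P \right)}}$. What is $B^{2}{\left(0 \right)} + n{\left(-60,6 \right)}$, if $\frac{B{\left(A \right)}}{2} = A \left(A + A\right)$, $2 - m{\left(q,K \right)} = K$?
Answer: $2 \sqrt{17} \approx 8.2462$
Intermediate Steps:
$m{\left(q,K \right)} = 2 - K$
$B{\left(A \right)} = 4 A^{2}$ ($B{\left(A \right)} = 2 A \left(A + A\right) = 2 A 2 A = 2 \cdot 2 A^{2} = 4 A^{2}$)
$n{\left(P,G \right)} = \sqrt{2 + G - P}$ ($n{\left(P,G \right)} = \sqrt{G - \left(-2 + P\right)} = \sqrt{2 + G - P}$)
$B^{2}{\left(0 \right)} + n{\left(-60,6 \right)} = \left(4 \cdot 0^{2}\right)^{2} + \sqrt{2 + 6 - -60} = \left(4 \cdot 0\right)^{2} + \sqrt{2 + 6 + 60} = 0^{2} + \sqrt{68} = 0 + 2 \sqrt{17} = 2 \sqrt{17}$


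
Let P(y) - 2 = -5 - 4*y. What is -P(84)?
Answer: 339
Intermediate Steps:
P(y) = -3 - 4*y (P(y) = 2 + (-5 - 4*y) = -3 - 4*y)
-P(84) = -(-3 - 4*84) = -(-3 - 336) = -1*(-339) = 339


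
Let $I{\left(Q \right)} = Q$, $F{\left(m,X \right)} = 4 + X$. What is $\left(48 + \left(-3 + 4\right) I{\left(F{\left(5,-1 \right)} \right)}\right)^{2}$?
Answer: $2601$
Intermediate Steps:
$\left(48 + \left(-3 + 4\right) I{\left(F{\left(5,-1 \right)} \right)}\right)^{2} = \left(48 + \left(-3 + 4\right) \left(4 - 1\right)\right)^{2} = \left(48 + 1 \cdot 3\right)^{2} = \left(48 + 3\right)^{2} = 51^{2} = 2601$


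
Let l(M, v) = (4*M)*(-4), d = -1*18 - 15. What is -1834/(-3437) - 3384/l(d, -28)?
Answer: -63467/10802 ≈ -5.8755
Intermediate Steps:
d = -33 (d = -18 - 15 = -33)
l(M, v) = -16*M
-1834/(-3437) - 3384/l(d, -28) = -1834/(-3437) - 3384/((-16*(-33))) = -1834*(-1/3437) - 3384/528 = 262/491 - 3384*1/528 = 262/491 - 141/22 = -63467/10802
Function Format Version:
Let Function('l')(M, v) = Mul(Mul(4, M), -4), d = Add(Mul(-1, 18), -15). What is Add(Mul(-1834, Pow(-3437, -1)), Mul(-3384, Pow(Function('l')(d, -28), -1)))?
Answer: Rational(-63467, 10802) ≈ -5.8755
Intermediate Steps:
d = -33 (d = Add(-18, -15) = -33)
Function('l')(M, v) = Mul(-16, M)
Add(Mul(-1834, Pow(-3437, -1)), Mul(-3384, Pow(Function('l')(d, -28), -1))) = Add(Mul(-1834, Pow(-3437, -1)), Mul(-3384, Pow(Mul(-16, -33), -1))) = Add(Mul(-1834, Rational(-1, 3437)), Mul(-3384, Pow(528, -1))) = Add(Rational(262, 491), Mul(-3384, Rational(1, 528))) = Add(Rational(262, 491), Rational(-141, 22)) = Rational(-63467, 10802)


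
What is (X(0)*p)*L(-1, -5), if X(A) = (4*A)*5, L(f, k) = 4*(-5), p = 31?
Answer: 0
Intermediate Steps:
L(f, k) = -20
X(A) = 20*A
(X(0)*p)*L(-1, -5) = ((20*0)*31)*(-20) = (0*31)*(-20) = 0*(-20) = 0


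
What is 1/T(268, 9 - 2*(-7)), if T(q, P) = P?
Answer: 1/23 ≈ 0.043478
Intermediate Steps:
1/T(268, 9 - 2*(-7)) = 1/(9 - 2*(-7)) = 1/(9 + 14) = 1/23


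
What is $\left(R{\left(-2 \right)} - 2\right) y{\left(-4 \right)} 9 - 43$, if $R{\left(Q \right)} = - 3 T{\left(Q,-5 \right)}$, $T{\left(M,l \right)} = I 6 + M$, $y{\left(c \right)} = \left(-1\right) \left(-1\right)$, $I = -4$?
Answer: $641$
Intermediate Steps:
$y{\left(c \right)} = 1$
$T{\left(M,l \right)} = -24 + M$ ($T{\left(M,l \right)} = \left(-4\right) 6 + M = -24 + M$)
$R{\left(Q \right)} = 72 - 3 Q$ ($R{\left(Q \right)} = - 3 \left(-24 + Q\right) = 72 - 3 Q$)
$\left(R{\left(-2 \right)} - 2\right) y{\left(-4 \right)} 9 - 43 = \left(\left(72 - -6\right) - 2\right) 1 \cdot 9 - 43 = \left(\left(72 + 6\right) - 2\right) 1 \cdot 9 - 43 = \left(78 - 2\right) 1 \cdot 9 - 43 = 76 \cdot 1 \cdot 9 - 43 = 76 \cdot 9 - 43 = 684 - 43 = 641$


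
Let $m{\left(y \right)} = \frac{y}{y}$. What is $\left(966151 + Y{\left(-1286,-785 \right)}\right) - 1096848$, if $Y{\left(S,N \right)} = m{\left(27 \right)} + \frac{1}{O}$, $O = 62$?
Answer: $- \frac{8103151}{62} \approx -1.307 \cdot 10^{5}$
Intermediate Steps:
$m{\left(y \right)} = 1$
$Y{\left(S,N \right)} = \frac{63}{62}$ ($Y{\left(S,N \right)} = 1 + \frac{1}{62} = \frac{63}{62}$)
$\left(966151 + Y{\left(-1286,-785 \right)}\right) - 1096848 = \left(966151 + \frac{63}{62}\right) - 1096848 = \frac{59901425}{62} - 1096848 = - \frac{8103151}{62}$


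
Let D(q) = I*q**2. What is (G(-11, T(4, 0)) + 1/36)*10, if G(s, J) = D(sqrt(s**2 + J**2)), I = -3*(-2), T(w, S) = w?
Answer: 147965/18 ≈ 8220.3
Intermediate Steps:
I = 6
D(q) = 6*q**2
G(s, J) = 6*J**2 + 6*s**2 (G(s, J) = 6*(sqrt(s**2 + J**2))**2 = 6*(sqrt(J**2 + s**2))**2 = 6*(J**2 + s**2) = 6*J**2 + 6*s**2)
(G(-11, T(4, 0)) + 1/36)*10 = ((6*4**2 + 6*(-11)**2) + 1/36)*10 = ((6*16 + 6*121) + 1/36)*10 = ((96 + 726) + 1/36)*10 = (822 + 1/36)*10 = (29593/36)*10 = 147965/18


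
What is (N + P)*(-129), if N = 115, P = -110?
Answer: -645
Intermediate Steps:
(N + P)*(-129) = (115 - 110)*(-129) = 5*(-129) = -645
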